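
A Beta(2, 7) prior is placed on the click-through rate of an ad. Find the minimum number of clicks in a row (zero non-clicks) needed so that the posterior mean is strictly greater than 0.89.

k = 55

After k clicks and 0 non-clicks the posterior is Beta(2+k, 7), with mean (2+k)/(2+7+k).
Set (2+k)/(9+k) > 0.89 and solve: k > (0.89·9 − 2)/(1 − 0.89) = 54.636.
The smallest integer exceeding 54.636 is 55.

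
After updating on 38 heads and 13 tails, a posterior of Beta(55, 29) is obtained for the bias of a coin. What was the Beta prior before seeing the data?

Beta(17, 16)

A Beta(α, β) prior with s successes and f failures in binomial data gives a Beta(α+s, β+f) posterior.
So α = 55 − 38 = 17 and β = 29 − 13 = 16.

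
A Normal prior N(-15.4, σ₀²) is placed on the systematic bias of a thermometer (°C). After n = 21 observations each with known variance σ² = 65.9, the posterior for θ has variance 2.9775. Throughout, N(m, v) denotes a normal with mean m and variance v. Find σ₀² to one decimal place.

σ₀² = 58.2

For the Normal–Normal model with known σ², precisions add: τ_n = τ₀ + n/σ².
So 1/σ₀² = 1/2.9775 − 21/65.9 = 0.335852 − 0.318665 = 0.017187.
Hence σ₀² = 1/0.017187 ≈ 58.2.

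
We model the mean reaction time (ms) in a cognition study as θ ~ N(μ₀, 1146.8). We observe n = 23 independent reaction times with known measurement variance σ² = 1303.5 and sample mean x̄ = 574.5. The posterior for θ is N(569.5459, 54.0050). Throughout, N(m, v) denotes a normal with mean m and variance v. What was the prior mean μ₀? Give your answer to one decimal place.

The posterior mean is a precision-weighted average: μ_n = (τ₀μ₀ + τ_data·x̄)/(τ₀+τ_data), with τ₀=1/σ₀² and τ_data=n/σ².
Here τ₀ = 1/1146.8 = 0.000872 and τ_data = 23/1303.5 = 0.017645, so τ_n = 0.018517.
Rearranging for μ₀: μ₀ = (μ_n·τ_n − τ_data·x̄)/τ₀ = (569.5459·0.018517 − 0.017645·574.5) / 0.000872 = 0.409229/0.000872 ≈ 469.3.

μ₀ = 469.3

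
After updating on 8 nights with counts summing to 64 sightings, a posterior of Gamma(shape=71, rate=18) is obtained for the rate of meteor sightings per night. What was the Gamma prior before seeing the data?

Gamma(shape=7, rate=10)

Gamma–Poisson conjugacy: posterior shape = α + Σxᵢ, posterior rate = β + n.
So α = 71 − 64 = 7 and β = 18 − 8 = 10.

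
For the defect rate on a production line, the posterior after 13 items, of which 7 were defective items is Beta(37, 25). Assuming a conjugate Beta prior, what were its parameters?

Beta(30, 19)

Under Beta–binomial conjugacy the posterior parameters are (α+s, β+f).
So α = 37 − 7 = 30 and β = 25 − 6 = 19.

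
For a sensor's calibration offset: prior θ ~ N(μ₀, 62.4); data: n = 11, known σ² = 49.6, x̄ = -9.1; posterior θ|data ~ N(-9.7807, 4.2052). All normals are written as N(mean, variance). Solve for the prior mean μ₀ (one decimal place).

The posterior mean is a precision-weighted average: μ_n = (τ₀μ₀ + τ_data·x̄)/(τ₀+τ_data), with τ₀=1/σ₀² and τ_data=n/σ².
Here τ₀ = 1/62.4 = 0.016026 and τ_data = 11/49.6 = 0.221774, so τ_n = 0.237800.
Rearranging for μ₀: μ₀ = (μ_n·τ_n − τ_data·x̄)/τ₀ = (-9.7807·0.237800 − 0.221774·-9.1) / 0.016026 = -0.307707/0.016026 ≈ -19.2.

μ₀ = -19.2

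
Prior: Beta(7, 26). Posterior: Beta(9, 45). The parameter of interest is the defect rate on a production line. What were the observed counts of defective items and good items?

A Beta(a, b) prior with s successes and f failures in binomial data gives a Beta(a+s, b+f) posterior.
So s = 9 − 7 = 2 and f = 45 − 26 = 19.

2 defective items and 19 good items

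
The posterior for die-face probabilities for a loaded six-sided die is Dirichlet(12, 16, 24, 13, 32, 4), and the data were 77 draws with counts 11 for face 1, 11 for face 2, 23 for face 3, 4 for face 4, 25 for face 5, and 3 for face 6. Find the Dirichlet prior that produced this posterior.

Dirichlet(1, 5, 1, 9, 7, 1)

For a Dirichlet(α) prior with multinomial counts c, the posterior is Dirichlet(α + c) componentwise.
Subtract each count from the matching posterior parameter: 12−11=1, 16−11=5, 24−23=1, 13−4=9, 32−25=7, 4−3=1.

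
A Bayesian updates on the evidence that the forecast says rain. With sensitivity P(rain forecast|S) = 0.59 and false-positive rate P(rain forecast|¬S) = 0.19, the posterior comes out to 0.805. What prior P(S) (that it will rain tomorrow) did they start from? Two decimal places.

In odds form, posterior odds = prior odds × likelihood ratio, so prior odds = posterior odds ÷ LR.
Posterior odds = 0.805/(1−0.805) = 4.1282. LR = 0.59/0.19 = 3.1053.
Prior odds = 4.1282/3.1053 = 1.3294, so P(S) = 1.3294/(1+1.3294) ≈ 0.57.

P(S) = 0.57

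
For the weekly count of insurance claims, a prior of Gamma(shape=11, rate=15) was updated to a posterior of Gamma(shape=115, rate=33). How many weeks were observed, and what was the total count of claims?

n = 18 weeks with total 104 claims

Gamma–Poisson conjugacy: posterior shape = α + Σxᵢ, posterior rate = β + n.
Matching: Σxᵢ = 115 − 11 = 104 and n = 33 − 15 = 18.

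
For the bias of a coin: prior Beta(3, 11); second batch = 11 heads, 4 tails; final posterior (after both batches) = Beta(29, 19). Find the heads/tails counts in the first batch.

Sequential conjugate updates are equivalent to a single update on the pooled data, so total successes = posterior α − prior α and total failures = posterior β − prior β.
Total across both batches: 29−3=26 heads, 19−11=8 tails.
Subtract the second batch: 26−11=15 heads and 8−4=4 tails.

15 heads and 4 tails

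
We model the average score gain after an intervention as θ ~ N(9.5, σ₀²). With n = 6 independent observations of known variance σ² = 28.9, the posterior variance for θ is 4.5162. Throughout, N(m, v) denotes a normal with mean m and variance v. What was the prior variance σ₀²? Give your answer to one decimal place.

σ₀² = 72.4

For the Normal–Normal model with known σ², precisions add: τ_n = τ₀ + n/σ².
So 1/σ₀² = 1/4.5162 − 6/28.9 = 0.221425 − 0.207612 = 0.013813.
Hence σ₀² = 1/0.013813 ≈ 72.4.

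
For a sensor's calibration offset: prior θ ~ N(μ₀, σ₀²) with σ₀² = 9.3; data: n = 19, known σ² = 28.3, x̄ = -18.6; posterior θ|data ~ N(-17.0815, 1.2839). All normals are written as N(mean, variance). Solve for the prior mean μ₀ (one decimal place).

μ₀ = -7.6

With known observation variance, the Normal–Normal posterior has precision τ_n = τ₀ + n/σ² and mean μ_n = (τ₀μ₀ + (n/σ²)x̄)/τ_n.
Here τ₀ = 1/9.3 = 0.107527 and τ_data = 19/28.3 = 0.671378, so τ_n = 0.778905.
Rearranging for μ₀: μ₀ = (μ_n·τ_n − τ_data·x̄)/τ₀ = (-17.0815·0.778905 − 0.671378·-18.6) / 0.107527 = -0.817235/0.107527 ≈ -7.6.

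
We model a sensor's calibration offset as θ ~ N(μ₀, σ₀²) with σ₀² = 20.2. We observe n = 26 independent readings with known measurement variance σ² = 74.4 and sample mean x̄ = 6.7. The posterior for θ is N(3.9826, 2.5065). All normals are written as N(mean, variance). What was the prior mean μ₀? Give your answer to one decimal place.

The posterior mean is a precision-weighted average: μ_n = (τ₀μ₀ + τ_data·x̄)/(τ₀+τ_data), with τ₀=1/σ₀² and τ_data=n/σ².
Here τ₀ = 1/20.2 = 0.049505 and τ_data = 26/74.4 = 0.349462, so τ_n = 0.398967.
Rearranging for μ₀: μ₀ = (μ_n·τ_n − τ_data·x̄)/τ₀ = (3.9826·0.398967 − 0.349462·6.7) / 0.049505 = -0.752469/0.049505 ≈ -15.2.

μ₀ = -15.2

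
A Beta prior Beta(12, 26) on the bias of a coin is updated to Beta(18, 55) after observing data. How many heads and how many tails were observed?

6 heads and 29 tails

A Beta(a, b) prior with s successes and f failures in binomial data gives a Beta(a+s, b+f) posterior.
Match parameters: s=18−12=6, f=55−26=29.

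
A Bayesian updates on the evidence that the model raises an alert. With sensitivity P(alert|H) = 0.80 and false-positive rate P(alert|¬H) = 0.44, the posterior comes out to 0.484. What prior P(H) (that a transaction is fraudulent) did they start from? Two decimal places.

In odds form, posterior odds = prior odds × likelihood ratio, so prior odds = posterior odds ÷ LR.
Posterior odds = 0.484/(1−0.484) = 0.9380. LR = 0.80/0.44 = 1.8182.
Prior odds = 0.9380/1.8182 = 0.5159, so P(H) = 0.5159/(1+0.5159) ≈ 0.34.

P(H) = 0.34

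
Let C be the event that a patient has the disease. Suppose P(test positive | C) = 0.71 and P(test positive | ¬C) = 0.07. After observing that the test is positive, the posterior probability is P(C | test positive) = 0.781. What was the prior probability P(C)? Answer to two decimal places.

In odds form, posterior odds = prior odds × likelihood ratio, so prior odds = posterior odds ÷ LR.
Posterior odds = 0.781/(1−0.781) = 3.5662. LR = 0.71/0.07 = 10.1429.
Prior odds = 3.5662/10.1429 = 0.3516, so P(C) = 0.3516/(1+0.3516) ≈ 0.26.

P(C) = 0.26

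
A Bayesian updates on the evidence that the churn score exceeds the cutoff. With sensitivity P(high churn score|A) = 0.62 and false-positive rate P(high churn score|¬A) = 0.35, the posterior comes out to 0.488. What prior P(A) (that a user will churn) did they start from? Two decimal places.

P(A) = 0.35

Bayes' rule in odds form gives O(A|E) = O(A)·[P(E|A)/P(E|¬A)], hence O(A) = O(A|E)/LR.
Posterior odds = 0.488/(1−0.488) = 0.9531. LR = 0.62/0.35 = 1.7714.
Prior odds = 0.9531/1.7714 = 0.5380, so P(A) = 0.5380/(1+0.5380) ≈ 0.35.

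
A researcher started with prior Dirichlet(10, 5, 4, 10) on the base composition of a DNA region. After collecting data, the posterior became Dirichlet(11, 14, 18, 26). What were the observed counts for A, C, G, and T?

counts (1, 9, 14, 16)

For a Dirichlet(α) prior with multinomial counts c, the posterior is Dirichlet(α + c) componentwise.
Counts are posterior − prior componentwise: 11−10=1, 14−5=9, 18−4=14, 26−10=16.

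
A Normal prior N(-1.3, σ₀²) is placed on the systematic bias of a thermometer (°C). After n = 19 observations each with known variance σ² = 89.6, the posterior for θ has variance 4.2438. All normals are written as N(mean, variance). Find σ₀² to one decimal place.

Posterior precision equals prior precision plus data precision: 1/σ_n² = 1/σ₀² + n/σ².
So 1/σ₀² = 1/4.2438 − 19/89.6 = 0.235638 − 0.212054 = 0.023584.
Hence σ₀² = 1/0.023584 ≈ 42.4.

σ₀² = 42.4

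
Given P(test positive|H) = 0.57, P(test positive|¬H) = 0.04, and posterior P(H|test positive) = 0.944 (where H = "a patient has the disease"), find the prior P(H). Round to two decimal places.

In odds form, posterior odds = prior odds × likelihood ratio, so prior odds = posterior odds ÷ LR.
Posterior odds = 0.944/(1−0.944) = 16.8571. LR = 0.57/0.04 = 14.2500.
Prior odds = 16.8571/14.2500 = 1.1830, so P(H) = 1.1830/(1+1.1830) ≈ 0.54.

P(H) = 0.54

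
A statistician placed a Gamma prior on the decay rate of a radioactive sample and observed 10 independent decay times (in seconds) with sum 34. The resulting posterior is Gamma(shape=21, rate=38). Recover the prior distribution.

Gamma–exponential conjugacy: posterior shape = α + n, posterior rate = β + Σtᵢ.
So α = 21 − 10 = 11 and β = 38 − 34 = 4.

Gamma(shape=11, rate=4)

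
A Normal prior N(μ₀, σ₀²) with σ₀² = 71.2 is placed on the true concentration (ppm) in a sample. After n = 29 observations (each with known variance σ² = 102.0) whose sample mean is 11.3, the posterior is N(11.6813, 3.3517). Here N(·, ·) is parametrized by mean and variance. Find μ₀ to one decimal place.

μ₀ = 19.4

The posterior mean is a precision-weighted average: μ_n = (τ₀μ₀ + τ_data·x̄)/(τ₀+τ_data), with τ₀=1/σ₀² and τ_data=n/σ².
Here τ₀ = 1/71.2 = 0.014045 and τ_data = 29/102.0 = 0.284314, so τ_n = 0.298359.
Rearranging for μ₀: μ₀ = (μ_n·τ_n − τ_data·x̄)/τ₀ = (11.6813·0.298359 − 0.284314·11.3) / 0.014045 = 0.272473/0.014045 ≈ 19.4.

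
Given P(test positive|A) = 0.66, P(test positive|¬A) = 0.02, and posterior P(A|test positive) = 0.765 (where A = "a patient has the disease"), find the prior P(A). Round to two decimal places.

P(A) = 0.09

Bayes' rule in odds form gives O(A|E) = O(A)·[P(E|A)/P(E|¬A)], hence O(A) = O(A|E)/LR.
Posterior odds = 0.765/(1−0.765) = 3.2553. LR = 0.66/0.02 = 33.0000.
Prior odds = 3.2553/33.0000 = 0.0986, so P(A) = 0.0986/(1+0.0986) ≈ 0.09.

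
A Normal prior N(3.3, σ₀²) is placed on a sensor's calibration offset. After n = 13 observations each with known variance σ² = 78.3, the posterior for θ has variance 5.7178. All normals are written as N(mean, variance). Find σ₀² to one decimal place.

For the Normal–Normal model with known σ², precisions add: τ_n = τ₀ + n/σ².
So 1/σ₀² = 1/5.7178 − 13/78.3 = 0.174892 − 0.166028 = 0.008864.
Hence σ₀² = 1/0.008864 ≈ 112.8.

σ₀² = 112.8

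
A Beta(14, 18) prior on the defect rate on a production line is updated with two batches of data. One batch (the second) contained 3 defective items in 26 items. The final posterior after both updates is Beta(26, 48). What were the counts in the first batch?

9 defective items and 7 good items

Because Beta–binomial updating is additive in the counts, the combined data contributed (α_post−α_prior, β_post−β_prior) successes and failures.
Total across both batches: 26−14=12 defective items, 48−18=30 good items.
Subtract the second batch: 12−3=9 defective items and 30−23=7 good items.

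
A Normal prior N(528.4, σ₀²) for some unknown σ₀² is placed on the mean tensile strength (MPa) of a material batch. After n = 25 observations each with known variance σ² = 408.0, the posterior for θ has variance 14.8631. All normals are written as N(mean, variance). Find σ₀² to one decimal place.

Posterior precision equals prior precision plus data precision: 1/σ_n² = 1/σ₀² + n/σ².
So 1/σ₀² = 1/14.8631 − 25/408.0 = 0.067281 − 0.061275 = 0.006006.
Hence σ₀² = 1/0.006006 ≈ 166.5.

σ₀² = 166.5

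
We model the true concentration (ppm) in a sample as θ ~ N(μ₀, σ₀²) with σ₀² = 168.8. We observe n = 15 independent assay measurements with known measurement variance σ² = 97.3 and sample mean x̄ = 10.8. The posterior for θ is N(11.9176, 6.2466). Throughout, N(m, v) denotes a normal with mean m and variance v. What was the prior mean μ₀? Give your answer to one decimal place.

μ₀ = 41.0

With known observation variance, the Normal–Normal posterior has precision τ_n = τ₀ + n/σ² and mean μ_n = (τ₀μ₀ + (n/σ²)x̄)/τ_n.
Here τ₀ = 1/168.8 = 0.005924 and τ_data = 15/97.3 = 0.154162, so τ_n = 0.160086.
Rearranging for μ₀: μ₀ = (μ_n·τ_n − τ_data·x̄)/τ₀ = (11.9176·0.160086 − 0.154162·10.8) / 0.005924 = 0.242891/0.005924 ≈ 41.0.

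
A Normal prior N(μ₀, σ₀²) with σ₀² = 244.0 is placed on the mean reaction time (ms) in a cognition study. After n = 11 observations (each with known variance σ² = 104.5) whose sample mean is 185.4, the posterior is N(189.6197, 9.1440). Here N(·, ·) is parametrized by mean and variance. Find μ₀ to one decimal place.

μ₀ = 298.0

The posterior mean is a precision-weighted average: μ_n = (τ₀μ₀ + τ_data·x̄)/(τ₀+τ_data), with τ₀=1/σ₀² and τ_data=n/σ².
Here τ₀ = 1/244.0 = 0.004098 and τ_data = 11/104.5 = 0.105263, so τ_n = 0.109361.
Rearranging for μ₀: μ₀ = (μ_n·τ_n − τ_data·x̄)/τ₀ = (189.6197·0.109361 − 0.105263·185.4) / 0.004098 = 1.221240/0.004098 ≈ 298.0.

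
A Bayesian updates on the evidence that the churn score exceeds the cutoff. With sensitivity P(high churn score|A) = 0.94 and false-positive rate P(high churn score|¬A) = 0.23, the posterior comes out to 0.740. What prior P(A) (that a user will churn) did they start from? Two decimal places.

P(A) = 0.41

Bayes' rule in odds form gives O(A|E) = O(A)·[P(E|A)/P(E|¬A)], hence O(A) = O(A|E)/LR.
Posterior odds = 0.740/(1−0.740) = 2.8462. LR = 0.94/0.23 = 4.0870.
Prior odds = 2.8462/4.0870 = 0.6964, so P(A) = 0.6964/(1+0.6964) ≈ 0.41.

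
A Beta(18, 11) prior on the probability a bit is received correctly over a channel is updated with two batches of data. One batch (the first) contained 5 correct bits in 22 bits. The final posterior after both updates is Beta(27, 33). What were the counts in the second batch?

Sequential conjugate updates are equivalent to a single update on the pooled data, so total successes = posterior α − prior α and total failures = posterior β − prior β.
Total across both batches: 27−18=9 correct bits, 33−11=22 errors.
Subtract the first batch: 9−5=4 correct bits and 22−17=5 errors.

4 correct bits and 5 errors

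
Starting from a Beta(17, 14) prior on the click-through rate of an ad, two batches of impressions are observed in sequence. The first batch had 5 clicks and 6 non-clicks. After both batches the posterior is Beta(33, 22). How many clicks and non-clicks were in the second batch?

Because Beta–binomial updating is additive in the counts, the combined data contributed (α_post−α_prior, β_post−β_prior) successes and failures.
Total across both batches: 33−17=16 clicks, 22−14=8 non-clicks.
Subtract the first batch: 16−5=11 clicks and 8−6=2 non-clicks.

11 clicks and 2 non-clicks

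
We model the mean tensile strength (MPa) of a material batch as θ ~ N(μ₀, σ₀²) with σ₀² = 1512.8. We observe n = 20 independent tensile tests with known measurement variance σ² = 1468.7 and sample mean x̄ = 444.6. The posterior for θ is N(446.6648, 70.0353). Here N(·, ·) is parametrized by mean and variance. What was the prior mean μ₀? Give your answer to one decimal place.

μ₀ = 489.2

With known observation variance, the Normal–Normal posterior has precision τ_n = τ₀ + n/σ² and mean μ_n = (τ₀μ₀ + (n/σ²)x̄)/τ_n.
Here τ₀ = 1/1512.8 = 0.000661 and τ_data = 20/1468.7 = 0.013617, so τ_n = 0.014278.
Rearranging for μ₀: μ₀ = (μ_n·τ_n − τ_data·x̄)/τ₀ = (446.6648·0.014278 − 0.013617·444.6) / 0.000661 = 0.323362/0.000661 ≈ 489.2.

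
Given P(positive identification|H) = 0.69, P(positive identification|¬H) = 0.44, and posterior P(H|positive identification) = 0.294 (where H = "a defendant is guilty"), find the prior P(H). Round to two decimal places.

P(H) = 0.21

In odds form, posterior odds = prior odds × likelihood ratio, so prior odds = posterior odds ÷ LR.
Posterior odds = 0.294/(1−0.294) = 0.4164. LR = 0.69/0.44 = 1.5682.
Prior odds = 0.4164/1.5682 = 0.2655, so P(H) = 0.2655/(1+0.2655) ≈ 0.21.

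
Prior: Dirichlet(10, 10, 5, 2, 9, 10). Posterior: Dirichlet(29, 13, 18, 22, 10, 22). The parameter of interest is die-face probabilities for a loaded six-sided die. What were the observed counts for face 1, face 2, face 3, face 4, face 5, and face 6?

counts (19, 3, 13, 20, 1, 12)

For a Dirichlet(α) prior with multinomial counts c, the posterior is Dirichlet(α + c) componentwise.
Counts are posterior − prior componentwise: 29−10=19, 13−10=3, 18−5=13, 22−2=20, 10−9=1, 22−10=12.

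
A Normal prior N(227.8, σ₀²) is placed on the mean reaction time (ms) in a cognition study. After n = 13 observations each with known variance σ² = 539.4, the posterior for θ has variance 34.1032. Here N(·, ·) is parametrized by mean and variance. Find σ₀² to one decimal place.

Posterior precision equals prior precision plus data precision: 1/σ_n² = 1/σ₀² + n/σ².
So 1/σ₀² = 1/34.1032 − 13/539.4 = 0.029323 − 0.024101 = 0.005222.
Hence σ₀² = 1/0.005222 ≈ 191.5.

σ₀² = 191.5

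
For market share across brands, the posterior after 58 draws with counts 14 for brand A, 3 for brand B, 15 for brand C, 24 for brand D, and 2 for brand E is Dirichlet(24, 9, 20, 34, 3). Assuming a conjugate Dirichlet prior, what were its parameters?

For a Dirichlet(α) prior with multinomial counts c, the posterior is Dirichlet(α + c) componentwise.
Subtract each count from the matching posterior parameter: 24−14=10, 9−3=6, 20−15=5, 34−24=10, 3−2=1.

Dirichlet(10, 6, 5, 10, 1)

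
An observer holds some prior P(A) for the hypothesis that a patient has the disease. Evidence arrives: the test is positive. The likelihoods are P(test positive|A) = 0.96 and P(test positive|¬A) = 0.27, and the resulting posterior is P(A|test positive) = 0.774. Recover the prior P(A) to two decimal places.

In odds form, posterior odds = prior odds × likelihood ratio, so prior odds = posterior odds ÷ LR.
Posterior odds = 0.774/(1−0.774) = 3.4248. LR = 0.96/0.27 = 3.5556.
Prior odds = 3.4248/3.5556 = 0.9632, so P(A) = 0.9632/(1+0.9632) ≈ 0.49.

P(A) = 0.49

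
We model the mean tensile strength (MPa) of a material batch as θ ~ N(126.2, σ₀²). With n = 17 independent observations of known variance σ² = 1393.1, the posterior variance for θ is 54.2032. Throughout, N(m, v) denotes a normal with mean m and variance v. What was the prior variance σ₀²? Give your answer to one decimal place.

σ₀² = 160.1

Posterior precision equals prior precision plus data precision: 1/σ_n² = 1/σ₀² + n/σ².
So 1/σ₀² = 1/54.2032 − 17/1393.1 = 0.018449 − 0.012203 = 0.006246.
Hence σ₀² = 1/0.006246 ≈ 160.1.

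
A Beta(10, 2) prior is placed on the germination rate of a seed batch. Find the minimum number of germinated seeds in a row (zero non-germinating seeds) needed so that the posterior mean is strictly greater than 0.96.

After k germinated seeds and 0 non-germinating seeds the posterior is Beta(10+k, 2), with mean (10+k)/(10+2+k).
Set (10+k)/(12+k) > 0.96 and solve: k > (0.96·12 − 10)/(1 − 0.96) = 38.000.
The smallest integer exceeding 38.000 is 39, and checking k=39: (49)/(51) = 0.9608 > 0.96.

k = 39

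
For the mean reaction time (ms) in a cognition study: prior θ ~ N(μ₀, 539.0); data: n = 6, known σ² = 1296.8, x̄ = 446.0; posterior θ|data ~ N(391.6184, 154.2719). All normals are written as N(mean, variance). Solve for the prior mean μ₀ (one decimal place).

μ₀ = 256.0

The posterior mean is a precision-weighted average: μ_n = (τ₀μ₀ + τ_data·x̄)/(τ₀+τ_data), with τ₀=1/σ₀² and τ_data=n/σ².
Here τ₀ = 1/539.0 = 0.001855 and τ_data = 6/1296.8 = 0.004627, so τ_n = 0.006482.
Rearranging for μ₀: μ₀ = (μ_n·τ_n − τ_data·x̄)/τ₀ = (391.6184·0.006482 − 0.004627·446.0) / 0.001855 = 0.474828/0.001855 ≈ 256.0.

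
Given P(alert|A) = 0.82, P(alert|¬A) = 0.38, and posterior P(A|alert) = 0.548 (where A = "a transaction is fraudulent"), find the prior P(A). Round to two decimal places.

P(A) = 0.36

In odds form, posterior odds = prior odds × likelihood ratio, so prior odds = posterior odds ÷ LR.
Posterior odds = 0.548/(1−0.548) = 1.2124. LR = 0.82/0.38 = 2.1579.
Prior odds = 1.2124/2.1579 = 0.5618, so P(A) = 0.5618/(1+0.5618) ≈ 0.36.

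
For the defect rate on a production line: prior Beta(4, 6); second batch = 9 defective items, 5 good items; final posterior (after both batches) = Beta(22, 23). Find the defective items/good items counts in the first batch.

Sequential conjugate updates are equivalent to a single update on the pooled data, so total successes = posterior α − prior α and total failures = posterior β − prior β.
Total across both batches: 22−4=18 defective items, 23−6=17 good items.
Subtract the second batch: 18−9=9 defective items and 17−5=12 good items.

9 defective items and 12 good items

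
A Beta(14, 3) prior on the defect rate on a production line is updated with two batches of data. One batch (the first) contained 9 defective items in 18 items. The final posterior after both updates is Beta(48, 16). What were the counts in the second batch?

25 defective items and 4 good items

Because Beta–binomial updating is additive in the counts, the combined data contributed (α_post−α_prior, β_post−β_prior) successes and failures.
Total across both batches: 48−14=34 defective items, 16−3=13 good items.
Subtract the first batch: 34−9=25 defective items and 13−9=4 good items.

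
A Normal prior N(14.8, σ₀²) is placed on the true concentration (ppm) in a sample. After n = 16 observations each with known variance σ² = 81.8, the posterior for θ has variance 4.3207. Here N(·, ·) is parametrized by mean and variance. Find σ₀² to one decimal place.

Posterior precision equals prior precision plus data precision: 1/σ_n² = 1/σ₀² + n/σ².
So 1/σ₀² = 1/4.3207 − 16/81.8 = 0.231444 − 0.195599 = 0.035845.
Hence σ₀² = 1/0.035845 ≈ 27.9.

σ₀² = 27.9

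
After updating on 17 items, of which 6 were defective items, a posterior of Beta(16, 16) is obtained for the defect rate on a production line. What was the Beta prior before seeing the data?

Under Beta–binomial conjugacy the posterior parameters are (a+s, b+f).
So a = 16 − 6 = 10 and b = 16 − 11 = 5.

Beta(10, 5)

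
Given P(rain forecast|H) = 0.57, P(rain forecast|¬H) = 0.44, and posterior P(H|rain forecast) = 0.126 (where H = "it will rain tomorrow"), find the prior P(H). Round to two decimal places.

P(H) = 0.10

In odds form, posterior odds = prior odds × likelihood ratio, so prior odds = posterior odds ÷ LR.
Posterior odds = 0.126/(1−0.126) = 0.1442. LR = 0.57/0.44 = 1.2955.
Prior odds = 0.1442/1.2955 = 0.1113, so P(H) = 0.1113/(1+0.1113) ≈ 0.10.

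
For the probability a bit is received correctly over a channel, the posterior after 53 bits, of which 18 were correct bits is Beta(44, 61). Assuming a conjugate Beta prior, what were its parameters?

Beta is conjugate to the binomial likelihood: posterior = Beta(a+s, b+f).
Subtract the data counts: 44−18=26, 61−35=26.

Beta(26, 26)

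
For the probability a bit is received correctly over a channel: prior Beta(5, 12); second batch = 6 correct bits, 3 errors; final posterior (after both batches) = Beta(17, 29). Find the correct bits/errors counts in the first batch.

6 correct bits and 14 errors

Sequential conjugate updates are equivalent to a single update on the pooled data, so total successes = posterior α − prior α and total failures = posterior β − prior β.
Total across both batches: 17−5=12 correct bits, 29−12=17 errors.
Subtract the second batch: 12−6=6 correct bits and 17−3=14 errors.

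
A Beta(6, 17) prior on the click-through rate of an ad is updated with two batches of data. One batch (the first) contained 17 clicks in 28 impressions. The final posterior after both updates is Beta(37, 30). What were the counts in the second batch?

14 clicks and 2 non-clicks

Because Beta–binomial updating is additive in the counts, the combined data contributed (α_post−α_prior, β_post−β_prior) successes and failures.
Total across both batches: 37−6=31 clicks, 30−17=13 non-clicks.
Subtract the first batch: 31−17=14 clicks and 13−11=2 non-clicks.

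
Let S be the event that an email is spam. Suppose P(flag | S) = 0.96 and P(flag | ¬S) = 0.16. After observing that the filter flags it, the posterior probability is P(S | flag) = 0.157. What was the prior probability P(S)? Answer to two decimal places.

P(S) = 0.03

Bayes' rule in odds form gives O(S|E) = O(S)·[P(E|S)/P(E|¬S)], hence O(S) = O(S|E)/LR.
Posterior odds = 0.157/(1−0.157) = 0.1862. LR = 0.96/0.16 = 6.0000.
Prior odds = 0.1862/6.0000 = 0.0310, so P(S) = 0.0310/(1+0.0310) ≈ 0.03.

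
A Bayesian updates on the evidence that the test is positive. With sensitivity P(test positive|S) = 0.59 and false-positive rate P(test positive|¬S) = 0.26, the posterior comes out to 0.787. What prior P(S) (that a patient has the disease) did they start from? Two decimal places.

P(S) = 0.62

Bayes' rule in odds form gives O(S|E) = O(S)·[P(E|S)/P(E|¬S)], hence O(S) = O(S|E)/LR.
Posterior odds = 0.787/(1−0.787) = 3.6948. LR = 0.59/0.26 = 2.2692.
Prior odds = 3.6948/2.2692 = 1.6282, so P(S) = 1.6282/(1+1.6282) ≈ 0.62.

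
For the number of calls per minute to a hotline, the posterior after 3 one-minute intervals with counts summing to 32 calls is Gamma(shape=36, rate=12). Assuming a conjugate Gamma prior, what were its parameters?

Gamma–Poisson conjugacy: posterior shape = α + Σxᵢ, posterior rate = β + n.
So α = 36 − 32 = 4 and β = 12 − 3 = 9.

Gamma(shape=4, rate=9)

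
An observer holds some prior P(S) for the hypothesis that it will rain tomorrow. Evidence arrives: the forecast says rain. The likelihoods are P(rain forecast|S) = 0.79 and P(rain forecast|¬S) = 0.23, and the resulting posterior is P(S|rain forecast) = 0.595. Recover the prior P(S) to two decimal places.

P(S) = 0.30

Bayes' rule in odds form gives O(S|E) = O(S)·[P(E|S)/P(E|¬S)], hence O(S) = O(S|E)/LR.
Posterior odds = 0.595/(1−0.595) = 1.4691. LR = 0.79/0.23 = 3.4348.
Prior odds = 1.4691/3.4348 = 0.4277, so P(S) = 0.4277/(1+0.4277) ≈ 0.30.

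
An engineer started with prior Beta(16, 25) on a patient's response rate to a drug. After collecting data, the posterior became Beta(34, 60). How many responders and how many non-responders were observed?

A Beta(α, β) prior with s successes and f failures in binomial data gives a Beta(α+s, β+f) posterior.
Match parameters: s=34−16=18, f=60−25=35.

18 responders and 35 non-responders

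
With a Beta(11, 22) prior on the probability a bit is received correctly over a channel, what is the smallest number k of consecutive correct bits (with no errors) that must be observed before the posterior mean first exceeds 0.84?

k = 105

After k correct bits and 0 errors the posterior is Beta(11+k, 22), with mean (11+k)/(11+22+k).
Set (11+k)/(33+k) > 0.84 and solve: k > (0.84·33 − 11)/(1 − 0.84) = 104.500.
The smallest integer exceeding 104.500 is 105.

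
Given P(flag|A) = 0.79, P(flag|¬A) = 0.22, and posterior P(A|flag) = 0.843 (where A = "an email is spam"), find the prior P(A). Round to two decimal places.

P(A) = 0.60

In odds form, posterior odds = prior odds × likelihood ratio, so prior odds = posterior odds ÷ LR.
Posterior odds = 0.843/(1−0.843) = 5.3694. LR = 0.79/0.22 = 3.5909.
Prior odds = 5.3694/3.5909 = 1.4953, so P(A) = 1.4953/(1+1.4953) ≈ 0.60.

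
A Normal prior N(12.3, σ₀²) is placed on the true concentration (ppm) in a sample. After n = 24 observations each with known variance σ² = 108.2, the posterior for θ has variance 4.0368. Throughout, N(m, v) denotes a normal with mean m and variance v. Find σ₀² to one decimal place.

σ₀² = 38.6

For the Normal–Normal model with known σ², precisions add: τ_n = τ₀ + n/σ².
So 1/σ₀² = 1/4.0368 − 24/108.2 = 0.247721 − 0.221811 = 0.025910.
Hence σ₀² = 1/0.025910 ≈ 38.6.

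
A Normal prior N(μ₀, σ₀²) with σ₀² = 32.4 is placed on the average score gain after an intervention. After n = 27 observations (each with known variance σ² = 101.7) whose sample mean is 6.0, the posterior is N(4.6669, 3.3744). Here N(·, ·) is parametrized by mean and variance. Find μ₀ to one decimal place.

With known observation variance, the Normal–Normal posterior has precision τ_n = τ₀ + n/σ² and mean μ_n = (τ₀μ₀ + (n/σ²)x̄)/τ_n.
Here τ₀ = 1/32.4 = 0.030864 and τ_data = 27/101.7 = 0.265487, so τ_n = 0.296351.
Rearranging for μ₀: μ₀ = (μ_n·τ_n − τ_data·x̄)/τ₀ = (4.6669·0.296351 − 0.265487·6.0) / 0.030864 = -0.209882/0.030864 ≈ -6.8.

μ₀ = -6.8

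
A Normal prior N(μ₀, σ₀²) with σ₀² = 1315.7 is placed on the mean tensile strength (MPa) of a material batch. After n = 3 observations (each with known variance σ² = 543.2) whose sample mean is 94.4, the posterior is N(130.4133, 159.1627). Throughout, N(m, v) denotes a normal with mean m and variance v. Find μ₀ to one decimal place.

μ₀ = 392.1

The posterior mean is a precision-weighted average: μ_n = (τ₀μ₀ + τ_data·x̄)/(τ₀+τ_data), with τ₀=1/σ₀² and τ_data=n/σ².
Here τ₀ = 1/1315.7 = 0.000760 and τ_data = 3/543.2 = 0.005523, so τ_n = 0.006283.
Rearranging for μ₀: μ₀ = (μ_n·τ_n − τ_data·x̄)/τ₀ = (130.4133·0.006283 − 0.005523·94.4) / 0.000760 = 0.298016/0.000760 ≈ 392.1.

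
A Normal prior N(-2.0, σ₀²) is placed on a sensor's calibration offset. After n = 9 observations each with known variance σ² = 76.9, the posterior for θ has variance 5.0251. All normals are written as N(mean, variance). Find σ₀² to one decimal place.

σ₀² = 12.2

Posterior precision equals prior precision plus data precision: 1/σ_n² = 1/σ₀² + n/σ².
So 1/σ₀² = 1/5.0251 − 9/76.9 = 0.199001 − 0.117035 = 0.081966.
Hence σ₀² = 1/0.081966 ≈ 12.2.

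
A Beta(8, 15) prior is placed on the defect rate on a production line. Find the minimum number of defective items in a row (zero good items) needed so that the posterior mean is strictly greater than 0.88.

After k defective items and 0 good items the posterior is Beta(8+k, 15), with mean (8+k)/(8+15+k).
Set (8+k)/(23+k) > 0.88 and solve: k > (0.88·23 − 8)/(1 − 0.88) = 102.000.
The smallest integer exceeding 102.000 is 103.

k = 103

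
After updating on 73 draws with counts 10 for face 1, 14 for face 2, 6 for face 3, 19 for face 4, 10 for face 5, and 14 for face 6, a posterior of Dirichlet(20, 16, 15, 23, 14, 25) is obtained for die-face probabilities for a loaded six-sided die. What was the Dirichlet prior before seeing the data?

Dirichlet(10, 2, 9, 4, 4, 11)

For a Dirichlet(α) prior with multinomial counts c, the posterior is Dirichlet(α + c) componentwise.
Subtract each count from the matching posterior parameter: 20−10=10, 16−14=2, 15−6=9, 23−19=4, 14−10=4, 25−14=11.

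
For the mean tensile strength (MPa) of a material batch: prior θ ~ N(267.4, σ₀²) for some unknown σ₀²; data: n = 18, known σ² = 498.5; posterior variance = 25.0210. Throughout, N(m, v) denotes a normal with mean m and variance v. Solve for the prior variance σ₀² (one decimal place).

σ₀² = 259.2

Posterior precision equals prior precision plus data precision: 1/σ_n² = 1/σ₀² + n/σ².
So 1/σ₀² = 1/25.0210 − 18/498.5 = 0.039966 − 0.036108 = 0.003858.
Hence σ₀² = 1/0.003858 ≈ 259.2.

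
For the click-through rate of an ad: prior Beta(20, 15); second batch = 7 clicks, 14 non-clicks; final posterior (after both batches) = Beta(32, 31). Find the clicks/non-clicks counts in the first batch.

5 clicks and 2 non-clicks

Sequential conjugate updates are equivalent to a single update on the pooled data, so total successes = posterior α − prior α and total failures = posterior β − prior β.
Total across both batches: 32−20=12 clicks, 31−15=16 non-clicks.
Subtract the second batch: 12−7=5 clicks and 16−14=2 non-clicks.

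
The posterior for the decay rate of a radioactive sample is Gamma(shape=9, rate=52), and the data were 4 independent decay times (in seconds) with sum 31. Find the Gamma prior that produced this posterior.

For an exponential likelihood with a Gamma(α, β) prior on the rate, n observations with total T give posterior Gamma(α+n, β+T).
So α = 9 − 4 = 5 and β = 52 − 31 = 21.

Gamma(shape=5, rate=21)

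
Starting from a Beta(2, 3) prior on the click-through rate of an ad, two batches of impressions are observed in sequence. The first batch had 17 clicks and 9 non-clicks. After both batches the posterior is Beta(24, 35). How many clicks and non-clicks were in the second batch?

Because Beta–binomial updating is additive in the counts, the combined data contributed (α_post−α_prior, β_post−β_prior) successes and failures.
Total across both batches: 24−2=22 clicks, 35−3=32 non-clicks.
Subtract the first batch: 22−17=5 clicks and 32−9=23 non-clicks.

5 clicks and 23 non-clicks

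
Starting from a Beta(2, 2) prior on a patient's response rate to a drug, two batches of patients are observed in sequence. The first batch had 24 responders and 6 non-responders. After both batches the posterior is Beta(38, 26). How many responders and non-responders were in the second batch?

12 responders and 18 non-responders

Because Beta–binomial updating is additive in the counts, the combined data contributed (α_post−α_prior, β_post−β_prior) successes and failures.
Total across both batches: 38−2=36 responders, 26−2=24 non-responders.
Subtract the first batch: 36−24=12 responders and 24−6=18 non-responders.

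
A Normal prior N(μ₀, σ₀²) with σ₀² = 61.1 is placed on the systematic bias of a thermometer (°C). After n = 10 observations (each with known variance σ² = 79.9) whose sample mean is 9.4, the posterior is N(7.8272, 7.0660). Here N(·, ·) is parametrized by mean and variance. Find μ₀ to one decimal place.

μ₀ = -4.2

With known observation variance, the Normal–Normal posterior has precision τ_n = τ₀ + n/σ² and mean μ_n = (τ₀μ₀ + (n/σ²)x̄)/τ_n.
Here τ₀ = 1/61.1 = 0.016367 and τ_data = 10/79.9 = 0.125156, so τ_n = 0.141523.
Rearranging for μ₀: μ₀ = (μ_n·τ_n − τ_data·x̄)/τ₀ = (7.8272·0.141523 − 0.125156·9.4) / 0.016367 = -0.068738/0.016367 ≈ -4.2.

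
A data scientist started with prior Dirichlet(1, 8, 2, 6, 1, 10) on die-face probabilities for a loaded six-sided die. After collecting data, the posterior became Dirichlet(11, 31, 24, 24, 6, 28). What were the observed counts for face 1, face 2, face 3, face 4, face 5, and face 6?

For a Dirichlet(α) prior with multinomial counts c, the posterior is Dirichlet(α + c) componentwise.
Counts are posterior − prior componentwise: 11−1=10, 31−8=23, 24−2=22, 24−6=18, 6−1=5, 28−10=18.

counts (10, 23, 22, 18, 5, 18)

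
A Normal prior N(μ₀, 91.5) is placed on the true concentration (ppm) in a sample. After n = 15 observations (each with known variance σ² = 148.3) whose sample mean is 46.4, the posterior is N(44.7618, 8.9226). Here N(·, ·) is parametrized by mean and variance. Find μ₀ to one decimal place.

With known observation variance, the Normal–Normal posterior has precision τ_n = τ₀ + n/σ² and mean μ_n = (τ₀μ₀ + (n/σ²)x̄)/τ_n.
Here τ₀ = 1/91.5 = 0.010929 and τ_data = 15/148.3 = 0.101146, so τ_n = 0.112075.
Rearranging for μ₀: μ₀ = (μ_n·τ_n − τ_data·x̄)/τ₀ = (44.7618·0.112075 − 0.101146·46.4) / 0.010929 = 0.323504/0.010929 ≈ 29.6.

μ₀ = 29.6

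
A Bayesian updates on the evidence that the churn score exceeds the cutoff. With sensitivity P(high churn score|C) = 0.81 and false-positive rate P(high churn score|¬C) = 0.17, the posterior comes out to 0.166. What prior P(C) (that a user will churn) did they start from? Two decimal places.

P(C) = 0.04

In odds form, posterior odds = prior odds × likelihood ratio, so prior odds = posterior odds ÷ LR.
Posterior odds = 0.166/(1−0.166) = 0.1990. LR = 0.81/0.17 = 4.7647.
Prior odds = 0.1990/4.7647 = 0.0418, so P(C) = 0.0418/(1+0.0418) ≈ 0.04.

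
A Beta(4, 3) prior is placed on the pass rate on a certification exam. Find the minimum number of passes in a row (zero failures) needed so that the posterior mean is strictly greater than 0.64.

k = 2

After k passes and 0 failures the posterior is Beta(4+k, 3), with mean (4+k)/(4+3+k).
Set (4+k)/(7+k) > 0.64 and solve: k > (0.64·7 − 4)/(1 − 0.64) = 1.333.
The smallest integer exceeding 1.333 is 2, and checking k=2: (6)/(9) = 0.6667 > 0.64.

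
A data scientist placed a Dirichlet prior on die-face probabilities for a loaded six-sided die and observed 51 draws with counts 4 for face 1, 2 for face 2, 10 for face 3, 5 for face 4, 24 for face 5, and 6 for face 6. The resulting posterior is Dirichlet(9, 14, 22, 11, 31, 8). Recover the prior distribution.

For a Dirichlet(α) prior with multinomial counts c, the posterior is Dirichlet(α + c) componentwise.
Subtract each count from the matching posterior parameter: 9−4=5, 14−2=12, 22−10=12, 11−5=6, 31−24=7, 8−6=2.

Dirichlet(5, 12, 12, 6, 7, 2)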